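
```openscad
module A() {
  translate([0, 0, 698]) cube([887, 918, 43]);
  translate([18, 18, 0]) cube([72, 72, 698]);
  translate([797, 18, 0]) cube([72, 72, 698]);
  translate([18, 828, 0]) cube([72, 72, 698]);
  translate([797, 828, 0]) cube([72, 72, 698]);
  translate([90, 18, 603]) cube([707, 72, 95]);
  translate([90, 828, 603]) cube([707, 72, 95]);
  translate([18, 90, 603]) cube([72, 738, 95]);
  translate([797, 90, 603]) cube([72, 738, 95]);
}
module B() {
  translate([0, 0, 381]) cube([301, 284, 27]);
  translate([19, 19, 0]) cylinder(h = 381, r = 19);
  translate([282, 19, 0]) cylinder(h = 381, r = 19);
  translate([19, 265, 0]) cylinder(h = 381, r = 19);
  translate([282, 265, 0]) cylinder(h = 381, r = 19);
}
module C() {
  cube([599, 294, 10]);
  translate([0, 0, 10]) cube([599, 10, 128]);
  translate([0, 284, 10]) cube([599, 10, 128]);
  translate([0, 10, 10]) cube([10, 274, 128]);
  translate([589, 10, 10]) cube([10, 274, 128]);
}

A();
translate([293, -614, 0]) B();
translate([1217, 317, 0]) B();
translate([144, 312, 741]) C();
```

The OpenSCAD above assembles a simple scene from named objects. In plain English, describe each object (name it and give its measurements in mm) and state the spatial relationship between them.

A is a table: top 887 mm (x) × 918 mm (y), 43 mm thick, upper face at z = 741 mm, on four 72×72 mm square legs, each inset 18 mm from the nearest pair of top edges, running from z = 0 to the bottom of the top. Four apron rails, 72 mm thick and 95 mm tall, run between adjacent legs with their top edges flush with the underside of the top and their outer faces flush with the legs' outer faces.

B is a four-legged stool. The seat is a 301×284×27 mm slab whose top surface is at z = 408 mm; four round legs, each 38 mm in diameter, run from the floor (z = 0) to the underside of the seat, each leg's axis is inset half a diameter from the nearest pair of seat edges (so the leg's bounding box is flush with the corner).

C is an open storage box with external size 599×294×138 mm and wall thickness 10 mm (the base is also 10 mm thick). The base covers the whole footprint; the four walls stand on the base, with the y-facing walls full-width and the x-facing walls fitting between their inner faces.

Two stools sit around the table at the −y, +x sides. The open box is on top of the table, centred.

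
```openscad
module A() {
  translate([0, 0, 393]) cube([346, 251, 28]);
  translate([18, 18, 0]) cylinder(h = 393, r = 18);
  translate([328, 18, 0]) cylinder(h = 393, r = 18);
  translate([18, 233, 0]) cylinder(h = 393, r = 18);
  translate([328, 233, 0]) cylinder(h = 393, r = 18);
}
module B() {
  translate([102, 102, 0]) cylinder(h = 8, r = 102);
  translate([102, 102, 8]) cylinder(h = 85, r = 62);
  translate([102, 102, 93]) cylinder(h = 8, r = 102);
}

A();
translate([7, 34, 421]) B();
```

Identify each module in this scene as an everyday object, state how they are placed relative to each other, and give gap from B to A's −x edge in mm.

The spool's min-x is at 7; the stool's min-x is 0; gap = 7 mm.

A is a stool. B is a spool. The spool is on top of the stool. The gap from the spool to the stool's −x edge is 7 mm.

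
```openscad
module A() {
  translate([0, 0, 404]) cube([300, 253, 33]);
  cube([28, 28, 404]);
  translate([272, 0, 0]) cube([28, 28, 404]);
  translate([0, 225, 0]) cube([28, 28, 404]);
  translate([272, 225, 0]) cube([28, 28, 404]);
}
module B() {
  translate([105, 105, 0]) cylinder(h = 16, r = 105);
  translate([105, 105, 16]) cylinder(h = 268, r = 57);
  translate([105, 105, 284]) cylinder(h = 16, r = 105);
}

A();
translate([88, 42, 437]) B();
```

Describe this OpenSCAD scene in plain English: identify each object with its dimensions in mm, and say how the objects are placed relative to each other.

A is a simple wooden stool: a rectangular seat 300 mm (x) by 253 mm (y), 33 mm thick, top face at z = 437 mm, on four square legs, each 28×28 mm in cross-section. The legs rest on z = 0, each flush with a corner of the seat.

B is a spool: two coaxial disc flanges of radius 105 mm and thickness 16 mm, joined by a core cylinder of radius 57 mm and height 268 mm. The lower flange rests on z = 0 and the three cylinders share a vertical axis.

The spool is on top of the stool.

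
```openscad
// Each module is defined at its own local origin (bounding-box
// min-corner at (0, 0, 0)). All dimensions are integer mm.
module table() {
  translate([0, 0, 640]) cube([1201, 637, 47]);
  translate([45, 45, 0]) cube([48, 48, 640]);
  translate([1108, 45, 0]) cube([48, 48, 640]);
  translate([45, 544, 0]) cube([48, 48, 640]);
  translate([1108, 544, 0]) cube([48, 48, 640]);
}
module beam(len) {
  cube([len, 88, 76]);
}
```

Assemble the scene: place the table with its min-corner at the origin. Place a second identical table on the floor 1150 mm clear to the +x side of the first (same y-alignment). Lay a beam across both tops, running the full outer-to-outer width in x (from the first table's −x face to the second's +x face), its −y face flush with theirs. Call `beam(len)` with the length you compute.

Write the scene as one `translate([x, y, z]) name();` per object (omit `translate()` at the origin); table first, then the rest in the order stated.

table();
translate([2351, 0, 0]) table();
translate([0, 0, 687]) beam(3552);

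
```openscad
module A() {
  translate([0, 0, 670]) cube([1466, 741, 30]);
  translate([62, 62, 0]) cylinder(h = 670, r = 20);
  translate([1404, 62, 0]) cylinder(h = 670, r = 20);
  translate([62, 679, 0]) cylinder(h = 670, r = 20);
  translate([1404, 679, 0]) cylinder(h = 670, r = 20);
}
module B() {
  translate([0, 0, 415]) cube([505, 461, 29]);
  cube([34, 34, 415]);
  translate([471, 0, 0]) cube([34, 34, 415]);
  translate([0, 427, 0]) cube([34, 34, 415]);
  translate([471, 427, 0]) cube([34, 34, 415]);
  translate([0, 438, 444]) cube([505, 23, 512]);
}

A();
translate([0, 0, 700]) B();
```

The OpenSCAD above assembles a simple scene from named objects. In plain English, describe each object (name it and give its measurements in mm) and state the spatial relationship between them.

A is a rectangular dining table. The top is 1466×741×30 mm with its upper surface at z = 700 mm. It stands on four round legs of 40 mm diameter, each leg's bounding box inset 42 mm from the nearest pair of top edges, running from the floor to the underside of the top.

B is a chair. The seat is a 505×461×29 mm slab with its top at z = 444 mm, on four 34×34 mm corner legs (flush with the seat edges, standing on z = 0). A flat backrest 23 mm thick, 512 mm tall, spans the full seat width and rises from the seat top along its +y edge, rear face flush with the rear of the seat.

The chair is on top of the table.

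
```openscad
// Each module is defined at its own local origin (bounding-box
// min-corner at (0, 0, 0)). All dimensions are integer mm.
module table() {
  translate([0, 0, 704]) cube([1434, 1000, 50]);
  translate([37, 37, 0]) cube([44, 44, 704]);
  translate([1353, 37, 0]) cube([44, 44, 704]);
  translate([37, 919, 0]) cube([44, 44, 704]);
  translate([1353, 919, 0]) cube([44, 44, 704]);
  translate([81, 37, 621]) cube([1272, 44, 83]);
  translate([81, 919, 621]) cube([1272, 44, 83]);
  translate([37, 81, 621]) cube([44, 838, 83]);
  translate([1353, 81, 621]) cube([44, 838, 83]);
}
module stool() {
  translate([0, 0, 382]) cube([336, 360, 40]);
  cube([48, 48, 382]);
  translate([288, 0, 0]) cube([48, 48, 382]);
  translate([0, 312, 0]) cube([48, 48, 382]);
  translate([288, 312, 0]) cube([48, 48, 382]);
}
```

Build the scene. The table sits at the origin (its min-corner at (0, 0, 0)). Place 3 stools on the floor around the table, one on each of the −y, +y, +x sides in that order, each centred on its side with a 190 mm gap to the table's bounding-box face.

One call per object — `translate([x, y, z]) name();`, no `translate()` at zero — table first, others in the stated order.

table();
translate([549, -550, 0]) stool();
translate([549, 1190, 0]) stool();
translate([1624, 320, 0]) stool();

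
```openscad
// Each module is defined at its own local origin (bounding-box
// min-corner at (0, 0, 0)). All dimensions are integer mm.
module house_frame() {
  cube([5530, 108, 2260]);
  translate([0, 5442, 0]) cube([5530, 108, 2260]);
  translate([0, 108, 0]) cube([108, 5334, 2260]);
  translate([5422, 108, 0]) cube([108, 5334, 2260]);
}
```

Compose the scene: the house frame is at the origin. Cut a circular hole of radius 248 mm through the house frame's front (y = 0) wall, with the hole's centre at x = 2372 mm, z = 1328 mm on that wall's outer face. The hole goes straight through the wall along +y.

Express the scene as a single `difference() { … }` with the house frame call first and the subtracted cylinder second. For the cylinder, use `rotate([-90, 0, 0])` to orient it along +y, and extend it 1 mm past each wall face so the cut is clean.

difference() {
  house_frame();
  translate([2372, -1, 1328]) rotate([-90, 0, 0]) cylinder(h = 110, r = 248);
}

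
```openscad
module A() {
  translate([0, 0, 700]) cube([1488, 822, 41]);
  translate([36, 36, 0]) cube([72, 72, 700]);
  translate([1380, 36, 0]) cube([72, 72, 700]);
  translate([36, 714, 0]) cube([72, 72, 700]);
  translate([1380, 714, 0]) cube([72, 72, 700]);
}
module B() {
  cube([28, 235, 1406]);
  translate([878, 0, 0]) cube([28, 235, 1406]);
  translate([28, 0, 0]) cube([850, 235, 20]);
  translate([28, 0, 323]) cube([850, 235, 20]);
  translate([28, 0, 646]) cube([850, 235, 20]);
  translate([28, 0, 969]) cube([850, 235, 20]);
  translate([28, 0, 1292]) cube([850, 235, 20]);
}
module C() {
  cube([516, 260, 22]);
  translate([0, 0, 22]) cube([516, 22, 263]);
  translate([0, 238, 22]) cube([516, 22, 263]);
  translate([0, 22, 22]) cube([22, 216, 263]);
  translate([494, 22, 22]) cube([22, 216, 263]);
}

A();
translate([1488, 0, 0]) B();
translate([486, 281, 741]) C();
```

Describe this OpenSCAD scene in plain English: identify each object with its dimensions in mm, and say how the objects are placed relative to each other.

A is a table with a 1488×822 mm rectangular top, 41 mm thick, top surface at z = 741 mm, supported by four 72×72 mm square legs, each inset 36 mm from the nearest pair of top edges, running from the floor.

B is a bookshelf 906 mm wide overall, 235 mm deep and 1406 mm tall. The two sides are 28 mm thick vertical panels. 5 horizontal shelves of 20 mm thickness span between the inner faces of the sides; the lowest shelf sits on the floor and shelves are stacked with a clear vertical gap of 303 mm between each pair.

C is an open storage box with external size 516×260×285 mm and wall thickness 22 mm (the base is also 22 mm thick). The base covers the whole footprint; the four walls stand on the base, with the y-facing walls full-width and the x-facing walls fitting between their inner faces.

The bookshelf is against the table's +x side, with their −y faces flush. The open box is on top of the table, centred.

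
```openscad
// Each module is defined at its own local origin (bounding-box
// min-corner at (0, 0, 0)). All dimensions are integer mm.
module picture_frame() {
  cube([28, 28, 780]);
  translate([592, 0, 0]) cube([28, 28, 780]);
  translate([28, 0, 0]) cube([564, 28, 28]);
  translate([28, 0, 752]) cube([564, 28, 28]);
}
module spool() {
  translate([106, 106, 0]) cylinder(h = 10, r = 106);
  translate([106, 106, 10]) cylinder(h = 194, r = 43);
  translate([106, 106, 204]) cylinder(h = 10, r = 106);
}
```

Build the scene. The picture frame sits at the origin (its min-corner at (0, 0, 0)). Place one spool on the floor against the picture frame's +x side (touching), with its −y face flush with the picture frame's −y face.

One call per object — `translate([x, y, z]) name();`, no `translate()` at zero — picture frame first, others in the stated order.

picture_frame();
translate([620, 0, 0]) spool();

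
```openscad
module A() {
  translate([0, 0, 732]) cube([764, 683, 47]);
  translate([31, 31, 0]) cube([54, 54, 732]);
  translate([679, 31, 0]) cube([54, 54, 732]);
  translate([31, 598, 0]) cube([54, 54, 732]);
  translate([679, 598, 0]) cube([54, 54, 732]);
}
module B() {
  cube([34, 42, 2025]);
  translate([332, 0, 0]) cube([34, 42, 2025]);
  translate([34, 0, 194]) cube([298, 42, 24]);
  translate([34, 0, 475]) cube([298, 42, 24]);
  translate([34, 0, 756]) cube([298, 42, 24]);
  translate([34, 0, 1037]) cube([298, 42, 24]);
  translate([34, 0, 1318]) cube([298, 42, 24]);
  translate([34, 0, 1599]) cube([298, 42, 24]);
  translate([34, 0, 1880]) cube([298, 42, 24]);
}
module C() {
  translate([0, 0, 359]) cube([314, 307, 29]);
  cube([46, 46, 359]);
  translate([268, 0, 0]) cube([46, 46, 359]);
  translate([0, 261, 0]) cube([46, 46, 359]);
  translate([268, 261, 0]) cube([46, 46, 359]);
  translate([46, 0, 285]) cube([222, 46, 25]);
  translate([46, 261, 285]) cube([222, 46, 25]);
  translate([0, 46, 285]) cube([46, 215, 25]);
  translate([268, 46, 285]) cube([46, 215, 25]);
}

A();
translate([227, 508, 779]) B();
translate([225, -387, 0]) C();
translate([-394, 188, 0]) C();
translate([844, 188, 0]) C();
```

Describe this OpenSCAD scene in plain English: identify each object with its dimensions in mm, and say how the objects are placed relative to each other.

A is a table: top 764 mm (x) × 683 mm (y), 47 mm thick, upper face at z = 779 mm, on four 54×54 mm square legs, each inset 31 mm from the nearest pair of top edges, running from z = 0 to the bottom of the top.

B is a straight ladder. Two 34×42 mm vertical rails, 2025 mm tall, stand 366 mm apart (outside-to-outside) with their front faces coplanar on the −y side. 7 rungs, each 42 mm deep and 24 mm tall, span between the inner faces of the rails, front faces flush with the rails. The lowest rung's underside is at z = 194 mm and rungs are spaced 281 mm apart (underside to underside).

C is a four-legged stool. The seat is a 314×307×29 mm slab whose top surface is at z = 388 mm; four square legs, each 46×46 mm in cross-section, run from the floor (z = 0) to the underside of the seat, each flush with a corner of the seat. Four stretchers, 46 mm wide and 25 mm tall, connect adjacent legs with their undersides at z = 285 mm, each running between the inner faces of the legs it joins and aligned with the legs' outer faces on the other axis.

The ladder is on top of the table. Three stools sit around the table at the −y, −x, +x sides.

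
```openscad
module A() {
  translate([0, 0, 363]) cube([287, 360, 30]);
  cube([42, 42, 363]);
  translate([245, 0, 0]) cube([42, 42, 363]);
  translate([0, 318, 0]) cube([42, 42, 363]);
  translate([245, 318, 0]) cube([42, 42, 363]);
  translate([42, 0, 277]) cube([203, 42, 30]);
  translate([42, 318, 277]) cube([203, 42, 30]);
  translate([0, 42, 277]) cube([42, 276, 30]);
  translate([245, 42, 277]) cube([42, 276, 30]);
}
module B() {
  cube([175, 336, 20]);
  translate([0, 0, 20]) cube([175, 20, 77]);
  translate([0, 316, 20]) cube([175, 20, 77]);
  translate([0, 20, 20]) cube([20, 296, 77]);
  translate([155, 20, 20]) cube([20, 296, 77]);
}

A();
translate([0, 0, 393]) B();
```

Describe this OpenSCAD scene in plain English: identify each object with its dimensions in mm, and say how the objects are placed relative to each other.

A is a simple wooden stool: a rectangular seat 287 mm (x) by 360 mm (y), 30 mm thick, top face at z = 393 mm, on four square legs, each 42×42 mm in cross-section. The legs rest on z = 0, each flush with a corner of the seat. Four stretchers, 42 mm wide and 30 mm tall, connect adjacent legs with their undersides at z = 277 mm, each running between the inner faces of the legs it joins and aligned with the legs' outer faces on the other axis.

B is an open storage box with external size 175×336×97 mm and wall thickness 20 mm (the base is also 20 mm thick). The base covers the whole footprint; the four walls stand on the base, with the y-facing walls full-width and the x-facing walls fitting between their inner faces.

The open box is on top of the stool.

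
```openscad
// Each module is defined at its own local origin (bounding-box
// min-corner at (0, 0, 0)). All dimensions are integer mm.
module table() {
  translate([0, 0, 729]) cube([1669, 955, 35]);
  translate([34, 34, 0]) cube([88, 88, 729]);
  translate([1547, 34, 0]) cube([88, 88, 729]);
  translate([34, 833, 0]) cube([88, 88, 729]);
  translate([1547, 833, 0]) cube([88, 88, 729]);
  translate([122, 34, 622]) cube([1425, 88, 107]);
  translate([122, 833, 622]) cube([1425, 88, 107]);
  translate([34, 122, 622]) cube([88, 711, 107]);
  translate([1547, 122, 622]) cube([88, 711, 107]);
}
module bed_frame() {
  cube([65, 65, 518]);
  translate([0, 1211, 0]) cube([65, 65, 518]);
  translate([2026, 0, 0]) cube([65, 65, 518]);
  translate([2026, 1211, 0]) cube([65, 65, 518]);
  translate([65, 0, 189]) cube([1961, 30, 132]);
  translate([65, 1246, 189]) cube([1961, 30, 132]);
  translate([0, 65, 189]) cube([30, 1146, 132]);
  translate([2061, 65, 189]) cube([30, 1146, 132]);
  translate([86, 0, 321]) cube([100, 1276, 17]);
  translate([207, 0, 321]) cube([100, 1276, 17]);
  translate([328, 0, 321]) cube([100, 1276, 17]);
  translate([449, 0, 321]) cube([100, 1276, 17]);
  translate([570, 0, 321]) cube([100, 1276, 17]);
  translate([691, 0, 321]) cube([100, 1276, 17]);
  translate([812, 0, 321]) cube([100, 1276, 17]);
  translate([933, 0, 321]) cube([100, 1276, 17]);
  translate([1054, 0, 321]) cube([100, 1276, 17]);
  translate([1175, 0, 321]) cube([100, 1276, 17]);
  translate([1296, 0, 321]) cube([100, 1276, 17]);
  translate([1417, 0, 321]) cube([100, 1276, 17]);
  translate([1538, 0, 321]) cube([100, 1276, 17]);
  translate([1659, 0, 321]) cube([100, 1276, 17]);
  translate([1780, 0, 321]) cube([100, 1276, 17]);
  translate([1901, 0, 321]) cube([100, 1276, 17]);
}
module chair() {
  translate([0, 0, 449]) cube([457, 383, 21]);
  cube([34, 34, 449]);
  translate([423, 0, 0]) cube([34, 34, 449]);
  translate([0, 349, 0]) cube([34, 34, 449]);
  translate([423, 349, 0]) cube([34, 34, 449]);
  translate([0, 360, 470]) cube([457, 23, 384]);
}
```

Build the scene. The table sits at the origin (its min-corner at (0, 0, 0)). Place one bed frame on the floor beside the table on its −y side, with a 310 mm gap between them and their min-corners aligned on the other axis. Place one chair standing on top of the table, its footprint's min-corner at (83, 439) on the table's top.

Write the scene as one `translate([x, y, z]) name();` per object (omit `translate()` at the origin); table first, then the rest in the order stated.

table();
translate([0, -1586, 0]) bed_frame();
translate([83, 439, 764]) chair();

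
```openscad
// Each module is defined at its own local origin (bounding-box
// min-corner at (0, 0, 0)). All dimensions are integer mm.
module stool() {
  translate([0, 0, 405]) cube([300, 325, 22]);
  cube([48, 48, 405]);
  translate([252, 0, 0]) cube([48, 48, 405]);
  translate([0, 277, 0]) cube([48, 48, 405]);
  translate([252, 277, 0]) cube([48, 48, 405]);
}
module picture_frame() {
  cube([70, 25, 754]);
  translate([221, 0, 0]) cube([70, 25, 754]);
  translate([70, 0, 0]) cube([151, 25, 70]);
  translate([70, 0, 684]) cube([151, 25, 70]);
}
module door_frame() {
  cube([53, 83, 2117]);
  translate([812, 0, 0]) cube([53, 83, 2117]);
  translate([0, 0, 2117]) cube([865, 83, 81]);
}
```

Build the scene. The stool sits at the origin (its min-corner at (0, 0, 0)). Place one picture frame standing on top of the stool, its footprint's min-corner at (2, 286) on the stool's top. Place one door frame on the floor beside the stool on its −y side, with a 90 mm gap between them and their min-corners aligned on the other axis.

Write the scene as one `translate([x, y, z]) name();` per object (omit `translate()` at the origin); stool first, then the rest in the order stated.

stool();
translate([2, 286, 427]) picture_frame();
translate([0, -173, 0]) door_frame();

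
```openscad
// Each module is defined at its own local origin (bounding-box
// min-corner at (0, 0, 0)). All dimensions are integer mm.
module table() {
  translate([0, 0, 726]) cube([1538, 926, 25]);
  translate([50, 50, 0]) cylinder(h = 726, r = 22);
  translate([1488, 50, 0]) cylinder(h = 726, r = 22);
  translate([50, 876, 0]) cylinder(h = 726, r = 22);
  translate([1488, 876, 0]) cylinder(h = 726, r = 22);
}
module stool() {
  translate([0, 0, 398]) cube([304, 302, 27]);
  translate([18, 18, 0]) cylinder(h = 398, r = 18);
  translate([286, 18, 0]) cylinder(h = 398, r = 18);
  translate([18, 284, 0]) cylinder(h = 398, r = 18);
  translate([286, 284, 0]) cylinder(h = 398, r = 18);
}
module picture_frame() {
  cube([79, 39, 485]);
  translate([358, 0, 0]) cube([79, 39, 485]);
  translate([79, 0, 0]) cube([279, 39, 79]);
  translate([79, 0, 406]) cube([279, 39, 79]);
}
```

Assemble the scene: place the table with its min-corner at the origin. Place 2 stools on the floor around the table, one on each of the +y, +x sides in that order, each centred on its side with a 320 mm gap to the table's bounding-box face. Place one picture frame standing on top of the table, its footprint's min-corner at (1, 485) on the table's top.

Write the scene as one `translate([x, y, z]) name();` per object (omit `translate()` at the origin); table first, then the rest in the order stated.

table();
translate([617, 1246, 0]) stool();
translate([1858, 312, 0]) stool();
translate([1, 485, 751]) picture_frame();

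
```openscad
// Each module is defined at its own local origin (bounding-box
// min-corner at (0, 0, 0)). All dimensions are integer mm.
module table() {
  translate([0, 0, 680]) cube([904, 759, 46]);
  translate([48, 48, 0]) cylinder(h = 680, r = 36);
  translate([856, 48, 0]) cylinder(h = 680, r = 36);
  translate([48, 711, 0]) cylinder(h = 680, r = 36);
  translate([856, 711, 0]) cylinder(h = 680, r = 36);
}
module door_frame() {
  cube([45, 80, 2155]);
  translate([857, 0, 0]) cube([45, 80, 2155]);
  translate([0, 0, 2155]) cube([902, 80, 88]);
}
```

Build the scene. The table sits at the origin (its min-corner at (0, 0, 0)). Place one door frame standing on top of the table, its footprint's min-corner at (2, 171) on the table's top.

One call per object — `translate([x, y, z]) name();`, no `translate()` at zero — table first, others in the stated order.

table();
translate([2, 171, 726]) door_frame();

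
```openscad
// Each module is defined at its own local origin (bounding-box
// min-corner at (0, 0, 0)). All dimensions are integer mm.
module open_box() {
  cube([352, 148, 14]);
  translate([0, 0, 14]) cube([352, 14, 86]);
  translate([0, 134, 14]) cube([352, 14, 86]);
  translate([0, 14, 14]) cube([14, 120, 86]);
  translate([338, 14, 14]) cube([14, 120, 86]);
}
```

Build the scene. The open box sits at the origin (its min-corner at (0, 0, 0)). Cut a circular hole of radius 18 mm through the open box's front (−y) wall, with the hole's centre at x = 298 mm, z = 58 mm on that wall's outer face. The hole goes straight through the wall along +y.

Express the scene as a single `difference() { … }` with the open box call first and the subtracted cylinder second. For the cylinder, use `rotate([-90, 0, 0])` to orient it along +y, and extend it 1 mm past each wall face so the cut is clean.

difference() {
  open_box();
  translate([298, -1, 58]) rotate([-90, 0, 0]) cylinder(h = 16, r = 18);
}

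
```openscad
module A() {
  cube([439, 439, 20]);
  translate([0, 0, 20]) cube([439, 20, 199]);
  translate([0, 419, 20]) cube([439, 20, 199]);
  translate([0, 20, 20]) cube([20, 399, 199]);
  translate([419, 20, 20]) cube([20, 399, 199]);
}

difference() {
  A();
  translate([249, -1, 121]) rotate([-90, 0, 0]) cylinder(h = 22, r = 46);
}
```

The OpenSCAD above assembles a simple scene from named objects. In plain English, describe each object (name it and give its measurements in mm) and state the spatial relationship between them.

A is an open storage box with external size 439×439×219 mm and wall thickness 20 mm (the base is also 20 mm thick). The base covers the whole footprint; the four walls stand on the base, with the y-facing walls full-width and the x-facing walls fitting between their inner faces.

The open box has a circular hole of radius 46 mm through its front wall, centred at (x = 249, z = 121).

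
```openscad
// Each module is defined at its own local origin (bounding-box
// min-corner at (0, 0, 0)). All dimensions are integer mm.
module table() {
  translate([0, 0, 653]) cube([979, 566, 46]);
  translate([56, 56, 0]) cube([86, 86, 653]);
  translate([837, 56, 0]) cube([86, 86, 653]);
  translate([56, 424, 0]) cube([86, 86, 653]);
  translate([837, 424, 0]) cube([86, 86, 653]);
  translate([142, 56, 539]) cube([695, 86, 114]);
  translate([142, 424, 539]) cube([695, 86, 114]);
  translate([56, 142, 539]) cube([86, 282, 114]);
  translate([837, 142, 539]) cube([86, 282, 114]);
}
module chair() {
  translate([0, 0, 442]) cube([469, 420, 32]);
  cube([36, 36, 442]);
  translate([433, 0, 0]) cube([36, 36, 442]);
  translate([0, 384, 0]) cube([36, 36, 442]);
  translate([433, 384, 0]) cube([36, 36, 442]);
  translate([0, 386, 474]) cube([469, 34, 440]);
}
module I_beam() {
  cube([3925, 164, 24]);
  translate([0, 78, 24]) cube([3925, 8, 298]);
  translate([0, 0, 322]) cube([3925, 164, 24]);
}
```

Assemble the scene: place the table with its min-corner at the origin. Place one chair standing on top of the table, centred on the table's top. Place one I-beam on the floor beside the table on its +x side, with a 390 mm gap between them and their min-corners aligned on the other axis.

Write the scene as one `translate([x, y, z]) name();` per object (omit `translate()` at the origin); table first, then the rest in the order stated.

table();
translate([255, 73, 699]) chair();
translate([1369, 0, 0]) I_beam();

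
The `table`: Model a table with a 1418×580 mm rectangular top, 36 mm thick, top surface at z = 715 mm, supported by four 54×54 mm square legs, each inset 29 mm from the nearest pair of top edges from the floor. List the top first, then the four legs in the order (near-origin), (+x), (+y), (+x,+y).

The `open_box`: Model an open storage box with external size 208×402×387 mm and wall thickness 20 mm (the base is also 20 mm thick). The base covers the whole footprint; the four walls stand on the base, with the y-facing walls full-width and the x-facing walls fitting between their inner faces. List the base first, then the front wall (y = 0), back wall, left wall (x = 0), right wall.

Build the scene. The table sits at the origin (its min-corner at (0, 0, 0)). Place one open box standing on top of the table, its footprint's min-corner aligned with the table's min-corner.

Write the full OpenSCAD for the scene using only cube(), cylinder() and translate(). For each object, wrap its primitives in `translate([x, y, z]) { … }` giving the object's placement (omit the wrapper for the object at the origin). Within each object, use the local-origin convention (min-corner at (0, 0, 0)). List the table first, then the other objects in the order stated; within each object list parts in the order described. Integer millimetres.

translate([0, 0, 679]) cube([1418, 580, 36]);
translate([29, 29, 0]) cube([54, 54, 679]);
translate([1335, 29, 0]) cube([54, 54, 679]);
translate([29, 497, 0]) cube([54, 54, 679]);
translate([1335, 497, 0]) cube([54, 54, 679]);
translate([0, 0, 715]) {
  cube([208, 402, 20]);
  translate([0, 0, 20]) cube([208, 20, 367]);
  translate([0, 382, 20]) cube([208, 20, 367]);
  translate([0, 20, 20]) cube([20, 362, 367]);
  translate([188, 20, 20]) cube([20, 362, 367]);
}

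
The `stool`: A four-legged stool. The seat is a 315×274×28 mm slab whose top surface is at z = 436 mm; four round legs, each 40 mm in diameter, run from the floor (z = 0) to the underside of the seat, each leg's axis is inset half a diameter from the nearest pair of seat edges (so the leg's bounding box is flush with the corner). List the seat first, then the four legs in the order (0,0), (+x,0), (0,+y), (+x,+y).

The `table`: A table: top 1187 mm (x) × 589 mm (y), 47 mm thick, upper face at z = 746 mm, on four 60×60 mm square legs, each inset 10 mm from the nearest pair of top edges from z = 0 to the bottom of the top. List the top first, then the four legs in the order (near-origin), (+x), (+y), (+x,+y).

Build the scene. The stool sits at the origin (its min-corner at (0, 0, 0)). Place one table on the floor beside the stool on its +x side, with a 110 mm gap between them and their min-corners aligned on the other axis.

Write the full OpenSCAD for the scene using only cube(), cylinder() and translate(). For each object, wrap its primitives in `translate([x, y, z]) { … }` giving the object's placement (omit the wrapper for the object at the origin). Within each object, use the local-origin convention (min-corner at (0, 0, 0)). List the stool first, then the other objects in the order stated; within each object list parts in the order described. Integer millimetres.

translate([0, 0, 408]) cube([315, 274, 28]);
translate([20, 20, 0]) cylinder(h = 408, r = 20);
translate([295, 20, 0]) cylinder(h = 408, r = 20);
translate([20, 254, 0]) cylinder(h = 408, r = 20);
translate([295, 254, 0]) cylinder(h = 408, r = 20);
translate([425, 0, 0]) {
  translate([0, 0, 699]) cube([1187, 589, 47]);
  translate([10, 10, 0]) cube([60, 60, 699]);
  translate([1117, 10, 0]) cube([60, 60, 699]);
  translate([10, 519, 0]) cube([60, 60, 699]);
  translate([1117, 519, 0]) cube([60, 60, 699]);
}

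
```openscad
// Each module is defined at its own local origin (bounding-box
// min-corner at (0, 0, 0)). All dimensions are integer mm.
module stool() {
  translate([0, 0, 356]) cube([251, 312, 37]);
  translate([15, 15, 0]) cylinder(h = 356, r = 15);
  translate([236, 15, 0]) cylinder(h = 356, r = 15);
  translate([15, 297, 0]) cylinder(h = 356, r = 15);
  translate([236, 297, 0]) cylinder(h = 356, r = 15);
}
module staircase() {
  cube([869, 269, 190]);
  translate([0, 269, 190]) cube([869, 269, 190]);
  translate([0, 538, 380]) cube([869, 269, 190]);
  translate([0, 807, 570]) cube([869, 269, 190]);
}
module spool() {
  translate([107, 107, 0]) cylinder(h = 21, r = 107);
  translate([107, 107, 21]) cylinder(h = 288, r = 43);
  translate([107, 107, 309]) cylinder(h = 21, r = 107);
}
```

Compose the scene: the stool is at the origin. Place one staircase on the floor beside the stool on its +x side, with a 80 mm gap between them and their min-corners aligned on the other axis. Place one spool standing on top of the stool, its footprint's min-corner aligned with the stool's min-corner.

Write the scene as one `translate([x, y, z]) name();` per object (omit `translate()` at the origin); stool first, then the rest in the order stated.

stool();
translate([331, 0, 0]) staircase();
translate([0, 0, 393]) spool();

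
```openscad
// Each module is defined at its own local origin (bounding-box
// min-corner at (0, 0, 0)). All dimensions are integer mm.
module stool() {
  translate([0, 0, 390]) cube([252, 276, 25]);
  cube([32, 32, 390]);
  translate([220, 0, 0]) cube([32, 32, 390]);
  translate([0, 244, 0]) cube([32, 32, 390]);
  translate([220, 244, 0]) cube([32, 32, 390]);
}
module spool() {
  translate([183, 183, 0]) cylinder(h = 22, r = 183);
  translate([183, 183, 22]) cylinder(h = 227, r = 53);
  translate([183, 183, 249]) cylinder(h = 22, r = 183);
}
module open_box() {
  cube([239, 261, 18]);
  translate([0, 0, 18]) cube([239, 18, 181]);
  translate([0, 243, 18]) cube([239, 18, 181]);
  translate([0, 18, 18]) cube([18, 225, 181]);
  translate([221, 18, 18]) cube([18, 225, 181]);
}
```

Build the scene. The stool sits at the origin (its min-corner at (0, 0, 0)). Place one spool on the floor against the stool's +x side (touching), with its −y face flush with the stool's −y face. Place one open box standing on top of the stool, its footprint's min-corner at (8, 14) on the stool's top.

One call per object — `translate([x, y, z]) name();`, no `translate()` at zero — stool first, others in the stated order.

stool();
translate([252, 0, 0]) spool();
translate([8, 14, 415]) open_box();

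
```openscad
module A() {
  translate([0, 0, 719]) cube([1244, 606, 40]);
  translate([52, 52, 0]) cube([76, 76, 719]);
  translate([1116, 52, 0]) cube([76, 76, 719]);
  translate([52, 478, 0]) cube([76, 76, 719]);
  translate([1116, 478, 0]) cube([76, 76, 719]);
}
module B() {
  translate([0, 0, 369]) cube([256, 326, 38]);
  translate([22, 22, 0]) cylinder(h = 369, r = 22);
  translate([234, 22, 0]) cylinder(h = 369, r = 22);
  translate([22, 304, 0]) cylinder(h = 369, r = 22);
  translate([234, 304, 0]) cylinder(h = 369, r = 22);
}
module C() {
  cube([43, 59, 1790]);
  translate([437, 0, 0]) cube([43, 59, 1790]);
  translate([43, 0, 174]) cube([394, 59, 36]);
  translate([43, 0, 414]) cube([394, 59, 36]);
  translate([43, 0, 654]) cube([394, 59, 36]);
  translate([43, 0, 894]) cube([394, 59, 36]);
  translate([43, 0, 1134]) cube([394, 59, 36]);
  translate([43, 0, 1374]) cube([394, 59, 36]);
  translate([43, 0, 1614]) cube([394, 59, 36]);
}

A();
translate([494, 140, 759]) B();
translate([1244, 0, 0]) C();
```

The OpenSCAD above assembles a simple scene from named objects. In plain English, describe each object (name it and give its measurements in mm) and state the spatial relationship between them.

A is a table with a 1244×606 mm rectangular top, 40 mm thick, top surface at z = 759 mm, supported by four 76×76 mm square legs, each inset 52 mm from the nearest pair of top edges, running from the floor.

B is a four-legged stool. The seat is a 256×326×38 mm slab whose top surface is at z = 407 mm; four round legs, each 44 mm in diameter, run from the floor (z = 0) to the underside of the seat, each leg's axis is inset half a diameter from the nearest pair of seat edges (so the leg's bounding box is flush with the corner).

C is a straight ladder. Two 43×59 mm vertical rails, 1790 mm tall, stand 480 mm apart (outside-to-outside) with their front faces coplanar on the −y side. 7 rungs, each 59 mm deep and 36 mm tall, span between the inner faces of the rails, front faces flush with the rails. The lowest rung's underside is at z = 174 mm and rungs are spaced 240 mm apart (underside to underside).

The stool is on top of the table, centred. The ladder is against the table's +x side, with their −y faces flush.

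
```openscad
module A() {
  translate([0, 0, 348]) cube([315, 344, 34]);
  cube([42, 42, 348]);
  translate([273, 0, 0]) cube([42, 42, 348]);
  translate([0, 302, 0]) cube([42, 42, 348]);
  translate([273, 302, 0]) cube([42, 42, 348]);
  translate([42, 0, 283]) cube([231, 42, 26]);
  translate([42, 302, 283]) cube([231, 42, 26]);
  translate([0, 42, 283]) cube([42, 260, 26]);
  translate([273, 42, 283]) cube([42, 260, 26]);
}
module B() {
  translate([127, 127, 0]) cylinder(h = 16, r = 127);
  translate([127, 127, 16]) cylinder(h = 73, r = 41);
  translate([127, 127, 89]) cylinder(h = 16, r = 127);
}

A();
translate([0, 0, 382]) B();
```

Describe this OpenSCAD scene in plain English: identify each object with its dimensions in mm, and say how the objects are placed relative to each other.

A is a four-legged stool. The seat is 315×344 mm, 34 mm thick, top at z = 382 mm. It stands on four square legs, each 42×42 mm in cross-section, from z = 0 to the seat underside, each flush with a corner of the seat. Four stretchers, 42 mm wide and 26 mm tall, connect adjacent legs with their undersides at z = 283 mm, each running between the inner faces of the legs it joins and aligned with the legs' outer faces on the other axis.

B is a spool: two coaxial disc flanges of radius 127 mm and thickness 16 mm, joined by a core cylinder of radius 41 mm and height 73 mm. The lower flange rests on z = 0 and the three cylinders share a vertical axis.

The spool is on top of the stool.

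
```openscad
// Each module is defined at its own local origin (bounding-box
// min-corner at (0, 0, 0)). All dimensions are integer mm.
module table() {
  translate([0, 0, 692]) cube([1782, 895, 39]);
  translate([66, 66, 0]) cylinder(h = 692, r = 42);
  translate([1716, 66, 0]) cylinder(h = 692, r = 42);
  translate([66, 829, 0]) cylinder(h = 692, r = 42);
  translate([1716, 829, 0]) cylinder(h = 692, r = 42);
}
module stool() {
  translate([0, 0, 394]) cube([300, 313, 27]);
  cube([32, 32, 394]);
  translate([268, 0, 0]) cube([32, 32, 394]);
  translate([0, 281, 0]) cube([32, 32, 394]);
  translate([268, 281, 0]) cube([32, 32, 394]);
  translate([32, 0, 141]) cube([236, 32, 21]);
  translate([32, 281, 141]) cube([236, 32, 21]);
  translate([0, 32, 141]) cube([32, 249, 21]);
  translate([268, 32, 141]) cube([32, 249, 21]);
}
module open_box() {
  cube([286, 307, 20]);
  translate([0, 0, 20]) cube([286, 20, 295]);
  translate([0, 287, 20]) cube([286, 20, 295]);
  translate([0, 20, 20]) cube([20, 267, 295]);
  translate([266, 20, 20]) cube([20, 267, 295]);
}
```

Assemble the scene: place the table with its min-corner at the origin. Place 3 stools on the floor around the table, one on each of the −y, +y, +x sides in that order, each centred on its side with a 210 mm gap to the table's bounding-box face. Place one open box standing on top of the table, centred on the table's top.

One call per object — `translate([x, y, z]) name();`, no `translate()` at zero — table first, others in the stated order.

table();
translate([741, -523, 0]) stool();
translate([741, 1105, 0]) stool();
translate([1992, 291, 0]) stool();
translate([748, 294, 731]) open_box();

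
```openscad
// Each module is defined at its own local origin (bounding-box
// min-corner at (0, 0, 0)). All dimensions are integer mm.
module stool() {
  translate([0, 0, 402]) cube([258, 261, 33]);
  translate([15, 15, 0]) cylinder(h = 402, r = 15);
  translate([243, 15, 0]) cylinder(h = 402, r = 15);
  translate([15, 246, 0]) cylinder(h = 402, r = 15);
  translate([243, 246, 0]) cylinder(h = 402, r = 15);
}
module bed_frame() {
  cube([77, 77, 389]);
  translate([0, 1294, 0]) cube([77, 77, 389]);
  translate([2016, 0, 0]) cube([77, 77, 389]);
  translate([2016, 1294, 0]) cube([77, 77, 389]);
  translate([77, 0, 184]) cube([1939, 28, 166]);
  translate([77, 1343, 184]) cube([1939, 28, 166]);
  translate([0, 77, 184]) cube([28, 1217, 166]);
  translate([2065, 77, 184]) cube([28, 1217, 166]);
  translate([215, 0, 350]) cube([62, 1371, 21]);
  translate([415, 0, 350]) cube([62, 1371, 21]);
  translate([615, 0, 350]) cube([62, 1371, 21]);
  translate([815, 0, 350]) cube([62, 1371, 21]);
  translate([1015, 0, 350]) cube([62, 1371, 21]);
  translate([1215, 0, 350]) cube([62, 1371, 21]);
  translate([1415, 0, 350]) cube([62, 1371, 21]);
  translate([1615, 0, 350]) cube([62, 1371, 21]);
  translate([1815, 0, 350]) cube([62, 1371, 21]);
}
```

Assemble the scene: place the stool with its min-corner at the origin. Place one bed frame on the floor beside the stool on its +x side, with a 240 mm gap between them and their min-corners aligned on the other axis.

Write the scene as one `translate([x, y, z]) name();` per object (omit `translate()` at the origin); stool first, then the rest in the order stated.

stool();
translate([498, 0, 0]) bed_frame();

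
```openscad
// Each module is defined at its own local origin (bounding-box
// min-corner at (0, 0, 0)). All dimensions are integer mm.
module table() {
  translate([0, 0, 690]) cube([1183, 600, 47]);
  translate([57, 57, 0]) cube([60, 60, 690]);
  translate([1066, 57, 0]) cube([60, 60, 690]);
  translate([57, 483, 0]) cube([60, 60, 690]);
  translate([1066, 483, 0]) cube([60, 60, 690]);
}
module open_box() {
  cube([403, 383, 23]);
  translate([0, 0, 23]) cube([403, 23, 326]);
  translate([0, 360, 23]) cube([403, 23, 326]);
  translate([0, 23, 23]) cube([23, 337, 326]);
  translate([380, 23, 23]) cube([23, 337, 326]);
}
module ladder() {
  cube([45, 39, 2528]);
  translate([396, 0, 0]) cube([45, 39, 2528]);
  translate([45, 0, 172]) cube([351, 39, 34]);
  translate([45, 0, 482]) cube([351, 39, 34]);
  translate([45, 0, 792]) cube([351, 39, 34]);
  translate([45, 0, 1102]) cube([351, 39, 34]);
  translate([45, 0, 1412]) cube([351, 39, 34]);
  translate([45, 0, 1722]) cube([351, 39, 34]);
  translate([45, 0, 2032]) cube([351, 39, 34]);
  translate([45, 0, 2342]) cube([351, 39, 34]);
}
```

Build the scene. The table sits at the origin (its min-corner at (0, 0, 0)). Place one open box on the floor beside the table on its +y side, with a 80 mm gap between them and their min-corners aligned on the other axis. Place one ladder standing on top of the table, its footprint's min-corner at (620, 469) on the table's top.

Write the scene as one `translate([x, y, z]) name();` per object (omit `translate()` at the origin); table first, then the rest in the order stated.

table();
translate([0, 680, 0]) open_box();
translate([620, 469, 737]) ladder();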